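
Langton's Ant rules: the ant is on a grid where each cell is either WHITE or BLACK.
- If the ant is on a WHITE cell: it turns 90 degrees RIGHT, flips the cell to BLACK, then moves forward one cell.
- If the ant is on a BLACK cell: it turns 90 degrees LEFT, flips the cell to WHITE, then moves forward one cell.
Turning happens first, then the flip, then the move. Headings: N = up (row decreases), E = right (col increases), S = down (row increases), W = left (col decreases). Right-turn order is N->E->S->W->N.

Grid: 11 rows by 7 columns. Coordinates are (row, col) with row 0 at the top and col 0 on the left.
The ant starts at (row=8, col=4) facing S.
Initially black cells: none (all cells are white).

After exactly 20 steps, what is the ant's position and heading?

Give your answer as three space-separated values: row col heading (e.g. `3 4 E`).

Step 1: on WHITE (8,4): turn R to W, flip to black, move to (8,3). |black|=1
Step 2: on WHITE (8,3): turn R to N, flip to black, move to (7,3). |black|=2
Step 3: on WHITE (7,3): turn R to E, flip to black, move to (7,4). |black|=3
Step 4: on WHITE (7,4): turn R to S, flip to black, move to (8,4). |black|=4
Step 5: on BLACK (8,4): turn L to E, flip to white, move to (8,5). |black|=3
Step 6: on WHITE (8,5): turn R to S, flip to black, move to (9,5). |black|=4
Step 7: on WHITE (9,5): turn R to W, flip to black, move to (9,4). |black|=5
Step 8: on WHITE (9,4): turn R to N, flip to black, move to (8,4). |black|=6
Step 9: on WHITE (8,4): turn R to E, flip to black, move to (8,5). |black|=7
Step 10: on BLACK (8,5): turn L to N, flip to white, move to (7,5). |black|=6
Step 11: on WHITE (7,5): turn R to E, flip to black, move to (7,6). |black|=7
Step 12: on WHITE (7,6): turn R to S, flip to black, move to (8,6). |black|=8
Step 13: on WHITE (8,6): turn R to W, flip to black, move to (8,5). |black|=9
Step 14: on WHITE (8,5): turn R to N, flip to black, move to (7,5). |black|=10
Step 15: on BLACK (7,5): turn L to W, flip to white, move to (7,4). |black|=9
Step 16: on BLACK (7,4): turn L to S, flip to white, move to (8,4). |black|=8
Step 17: on BLACK (8,4): turn L to E, flip to white, move to (8,5). |black|=7
Step 18: on BLACK (8,5): turn L to N, flip to white, move to (7,5). |black|=6
Step 19: on WHITE (7,5): turn R to E, flip to black, move to (7,6). |black|=7
Step 20: on BLACK (7,6): turn L to N, flip to white, move to (6,6). |black|=6

Answer: 6 6 N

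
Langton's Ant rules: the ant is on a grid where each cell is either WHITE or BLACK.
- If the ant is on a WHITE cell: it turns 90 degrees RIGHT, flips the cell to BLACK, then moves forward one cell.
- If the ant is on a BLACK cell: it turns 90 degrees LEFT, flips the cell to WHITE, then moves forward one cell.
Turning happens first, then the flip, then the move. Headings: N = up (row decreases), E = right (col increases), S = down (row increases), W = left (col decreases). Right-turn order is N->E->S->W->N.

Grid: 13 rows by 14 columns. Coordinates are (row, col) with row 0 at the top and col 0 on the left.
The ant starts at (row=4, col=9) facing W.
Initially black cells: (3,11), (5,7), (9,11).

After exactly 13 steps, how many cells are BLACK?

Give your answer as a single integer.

Step 1: on WHITE (4,9): turn R to N, flip to black, move to (3,9). |black|=4
Step 2: on WHITE (3,9): turn R to E, flip to black, move to (3,10). |black|=5
Step 3: on WHITE (3,10): turn R to S, flip to black, move to (4,10). |black|=6
Step 4: on WHITE (4,10): turn R to W, flip to black, move to (4,9). |black|=7
Step 5: on BLACK (4,9): turn L to S, flip to white, move to (5,9). |black|=6
Step 6: on WHITE (5,9): turn R to W, flip to black, move to (5,8). |black|=7
Step 7: on WHITE (5,8): turn R to N, flip to black, move to (4,8). |black|=8
Step 8: on WHITE (4,8): turn R to E, flip to black, move to (4,9). |black|=9
Step 9: on WHITE (4,9): turn R to S, flip to black, move to (5,9). |black|=10
Step 10: on BLACK (5,9): turn L to E, flip to white, move to (5,10). |black|=9
Step 11: on WHITE (5,10): turn R to S, flip to black, move to (6,10). |black|=10
Step 12: on WHITE (6,10): turn R to W, flip to black, move to (6,9). |black|=11
Step 13: on WHITE (6,9): turn R to N, flip to black, move to (5,9). |black|=12

Answer: 12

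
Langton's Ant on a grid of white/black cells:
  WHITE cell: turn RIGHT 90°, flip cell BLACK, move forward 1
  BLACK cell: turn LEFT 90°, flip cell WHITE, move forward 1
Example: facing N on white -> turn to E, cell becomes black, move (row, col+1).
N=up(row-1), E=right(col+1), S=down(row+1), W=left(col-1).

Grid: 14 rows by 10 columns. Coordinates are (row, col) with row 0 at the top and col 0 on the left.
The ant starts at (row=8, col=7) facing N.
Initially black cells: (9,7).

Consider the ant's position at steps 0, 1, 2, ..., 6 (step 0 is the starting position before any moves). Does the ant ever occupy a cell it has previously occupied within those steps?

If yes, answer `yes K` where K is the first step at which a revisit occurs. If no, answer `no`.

Step 1: on WHITE (8,7): turn R to E, flip to black, move to (8,8). |black|=2 — new cell
Step 2: on WHITE (8,8): turn R to S, flip to black, move to (9,8). |black|=3 — new cell
Step 3: on WHITE (9,8): turn R to W, flip to black, move to (9,7). |black|=4 — new cell
Step 4: on BLACK (9,7): turn L to S, flip to white, move to (10,7). |black|=3 — new cell
Step 5: on WHITE (10,7): turn R to W, flip to black, move to (10,6). |black|=4 — new cell
Step 6: on WHITE (10,6): turn R to N, flip to black, move to (9,6). |black|=5 — new cell
No revisit within 6 steps.

Answer: no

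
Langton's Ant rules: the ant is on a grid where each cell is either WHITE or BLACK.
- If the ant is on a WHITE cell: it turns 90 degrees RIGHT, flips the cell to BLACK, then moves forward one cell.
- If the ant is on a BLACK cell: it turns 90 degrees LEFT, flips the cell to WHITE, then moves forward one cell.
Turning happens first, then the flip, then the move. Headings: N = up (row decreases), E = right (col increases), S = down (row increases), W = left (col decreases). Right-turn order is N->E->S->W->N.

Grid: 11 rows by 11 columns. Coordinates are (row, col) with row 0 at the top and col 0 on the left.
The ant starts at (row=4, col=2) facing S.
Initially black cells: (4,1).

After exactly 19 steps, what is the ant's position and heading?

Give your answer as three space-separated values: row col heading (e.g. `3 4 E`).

Step 1: on WHITE (4,2): turn R to W, flip to black, move to (4,1). |black|=2
Step 2: on BLACK (4,1): turn L to S, flip to white, move to (5,1). |black|=1
Step 3: on WHITE (5,1): turn R to W, flip to black, move to (5,0). |black|=2
Step 4: on WHITE (5,0): turn R to N, flip to black, move to (4,0). |black|=3
Step 5: on WHITE (4,0): turn R to E, flip to black, move to (4,1). |black|=4
Step 6: on WHITE (4,1): turn R to S, flip to black, move to (5,1). |black|=5
Step 7: on BLACK (5,1): turn L to E, flip to white, move to (5,2). |black|=4
Step 8: on WHITE (5,2): turn R to S, flip to black, move to (6,2). |black|=5
Step 9: on WHITE (6,2): turn R to W, flip to black, move to (6,1). |black|=6
Step 10: on WHITE (6,1): turn R to N, flip to black, move to (5,1). |black|=7
Step 11: on WHITE (5,1): turn R to E, flip to black, move to (5,2). |black|=8
Step 12: on BLACK (5,2): turn L to N, flip to white, move to (4,2). |black|=7
Step 13: on BLACK (4,2): turn L to W, flip to white, move to (4,1). |black|=6
Step 14: on BLACK (4,1): turn L to S, flip to white, move to (5,1). |black|=5
Step 15: on BLACK (5,1): turn L to E, flip to white, move to (5,2). |black|=4
Step 16: on WHITE (5,2): turn R to S, flip to black, move to (6,2). |black|=5
Step 17: on BLACK (6,2): turn L to E, flip to white, move to (6,3). |black|=4
Step 18: on WHITE (6,3): turn R to S, flip to black, move to (7,3). |black|=5
Step 19: on WHITE (7,3): turn R to W, flip to black, move to (7,2). |black|=6

Answer: 7 2 W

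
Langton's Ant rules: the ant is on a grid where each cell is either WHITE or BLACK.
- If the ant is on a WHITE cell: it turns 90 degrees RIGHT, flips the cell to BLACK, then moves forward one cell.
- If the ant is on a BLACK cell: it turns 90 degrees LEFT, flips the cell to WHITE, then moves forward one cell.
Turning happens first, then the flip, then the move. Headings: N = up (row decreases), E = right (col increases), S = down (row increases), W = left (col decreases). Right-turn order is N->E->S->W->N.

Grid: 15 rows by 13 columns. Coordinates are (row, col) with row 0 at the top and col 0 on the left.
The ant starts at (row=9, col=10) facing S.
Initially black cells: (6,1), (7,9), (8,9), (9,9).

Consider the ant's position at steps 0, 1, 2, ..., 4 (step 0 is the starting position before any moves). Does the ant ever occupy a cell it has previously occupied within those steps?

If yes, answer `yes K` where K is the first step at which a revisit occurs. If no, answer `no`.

Step 1: on WHITE (9,10): turn R to W, flip to black, move to (9,9). |black|=5 — new cell
Step 2: on BLACK (9,9): turn L to S, flip to white, move to (10,9). |black|=4 — new cell
Step 3: on WHITE (10,9): turn R to W, flip to black, move to (10,8). |black|=5 — new cell
Step 4: on WHITE (10,8): turn R to N, flip to black, move to (9,8). |black|=6 — new cell
No revisit within 4 steps.

Answer: no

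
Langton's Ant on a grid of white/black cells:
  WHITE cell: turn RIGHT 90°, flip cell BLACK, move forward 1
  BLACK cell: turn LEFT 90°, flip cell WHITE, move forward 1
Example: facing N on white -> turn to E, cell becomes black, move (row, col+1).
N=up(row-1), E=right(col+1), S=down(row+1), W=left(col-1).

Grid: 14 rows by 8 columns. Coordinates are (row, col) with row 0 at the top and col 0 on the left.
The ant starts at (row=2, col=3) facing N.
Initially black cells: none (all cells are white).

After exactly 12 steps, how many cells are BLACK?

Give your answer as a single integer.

Step 1: on WHITE (2,3): turn R to E, flip to black, move to (2,4). |black|=1
Step 2: on WHITE (2,4): turn R to S, flip to black, move to (3,4). |black|=2
Step 3: on WHITE (3,4): turn R to W, flip to black, move to (3,3). |black|=3
Step 4: on WHITE (3,3): turn R to N, flip to black, move to (2,3). |black|=4
Step 5: on BLACK (2,3): turn L to W, flip to white, move to (2,2). |black|=3
Step 6: on WHITE (2,2): turn R to N, flip to black, move to (1,2). |black|=4
Step 7: on WHITE (1,2): turn R to E, flip to black, move to (1,3). |black|=5
Step 8: on WHITE (1,3): turn R to S, flip to black, move to (2,3). |black|=6
Step 9: on WHITE (2,3): turn R to W, flip to black, move to (2,2). |black|=7
Step 10: on BLACK (2,2): turn L to S, flip to white, move to (3,2). |black|=6
Step 11: on WHITE (3,2): turn R to W, flip to black, move to (3,1). |black|=7
Step 12: on WHITE (3,1): turn R to N, flip to black, move to (2,1). |black|=8

Answer: 8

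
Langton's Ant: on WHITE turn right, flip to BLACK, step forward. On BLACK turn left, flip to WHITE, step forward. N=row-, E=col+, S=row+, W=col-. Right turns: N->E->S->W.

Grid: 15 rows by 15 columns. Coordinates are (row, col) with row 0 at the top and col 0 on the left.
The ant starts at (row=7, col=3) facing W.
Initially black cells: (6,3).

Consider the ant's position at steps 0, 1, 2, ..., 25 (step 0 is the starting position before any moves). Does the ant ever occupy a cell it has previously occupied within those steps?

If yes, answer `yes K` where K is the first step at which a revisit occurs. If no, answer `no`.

Answer: yes 5

Derivation:
Step 1: on WHITE (7,3): turn R to N, flip to black, move to (6,3). |black|=2 — new cell
Step 2: on BLACK (6,3): turn L to W, flip to white, move to (6,2). |black|=1 — new cell
Step 3: on WHITE (6,2): turn R to N, flip to black, move to (5,2). |black|=2 — new cell
Step 4: on WHITE (5,2): turn R to E, flip to black, move to (5,3). |black|=3 — new cell
Step 5: on WHITE (5,3): turn R to S, flip to black, move to (6,3). |black|=4 — REVISIT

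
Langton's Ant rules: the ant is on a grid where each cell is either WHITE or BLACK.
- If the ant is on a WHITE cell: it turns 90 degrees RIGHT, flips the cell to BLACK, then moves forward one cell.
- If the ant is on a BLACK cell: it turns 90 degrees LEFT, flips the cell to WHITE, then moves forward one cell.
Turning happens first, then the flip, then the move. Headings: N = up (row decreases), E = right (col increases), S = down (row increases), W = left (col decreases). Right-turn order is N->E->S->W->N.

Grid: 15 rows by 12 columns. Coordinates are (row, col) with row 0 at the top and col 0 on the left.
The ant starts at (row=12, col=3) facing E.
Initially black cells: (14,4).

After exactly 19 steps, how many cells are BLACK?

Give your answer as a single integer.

Step 1: on WHITE (12,3): turn R to S, flip to black, move to (13,3). |black|=2
Step 2: on WHITE (13,3): turn R to W, flip to black, move to (13,2). |black|=3
Step 3: on WHITE (13,2): turn R to N, flip to black, move to (12,2). |black|=4
Step 4: on WHITE (12,2): turn R to E, flip to black, move to (12,3). |black|=5
Step 5: on BLACK (12,3): turn L to N, flip to white, move to (11,3). |black|=4
Step 6: on WHITE (11,3): turn R to E, flip to black, move to (11,4). |black|=5
Step 7: on WHITE (11,4): turn R to S, flip to black, move to (12,4). |black|=6
Step 8: on WHITE (12,4): turn R to W, flip to black, move to (12,3). |black|=7
Step 9: on WHITE (12,3): turn R to N, flip to black, move to (11,3). |black|=8
Step 10: on BLACK (11,3): turn L to W, flip to white, move to (11,2). |black|=7
Step 11: on WHITE (11,2): turn R to N, flip to black, move to (10,2). |black|=8
Step 12: on WHITE (10,2): turn R to E, flip to black, move to (10,3). |black|=9
Step 13: on WHITE (10,3): turn R to S, flip to black, move to (11,3). |black|=10
Step 14: on WHITE (11,3): turn R to W, flip to black, move to (11,2). |black|=11
Step 15: on BLACK (11,2): turn L to S, flip to white, move to (12,2). |black|=10
Step 16: on BLACK (12,2): turn L to E, flip to white, move to (12,3). |black|=9
Step 17: on BLACK (12,3): turn L to N, flip to white, move to (11,3). |black|=8
Step 18: on BLACK (11,3): turn L to W, flip to white, move to (11,2). |black|=7
Step 19: on WHITE (11,2): turn R to N, flip to black, move to (10,2). |black|=8

Answer: 8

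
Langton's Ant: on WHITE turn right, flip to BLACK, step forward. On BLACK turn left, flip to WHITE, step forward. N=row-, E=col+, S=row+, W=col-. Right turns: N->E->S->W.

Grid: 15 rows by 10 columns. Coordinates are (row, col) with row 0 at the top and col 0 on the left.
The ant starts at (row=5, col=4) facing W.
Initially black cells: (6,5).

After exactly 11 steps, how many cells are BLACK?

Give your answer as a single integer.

Step 1: on WHITE (5,4): turn R to N, flip to black, move to (4,4). |black|=2
Step 2: on WHITE (4,4): turn R to E, flip to black, move to (4,5). |black|=3
Step 3: on WHITE (4,5): turn R to S, flip to black, move to (5,5). |black|=4
Step 4: on WHITE (5,5): turn R to W, flip to black, move to (5,4). |black|=5
Step 5: on BLACK (5,4): turn L to S, flip to white, move to (6,4). |black|=4
Step 6: on WHITE (6,4): turn R to W, flip to black, move to (6,3). |black|=5
Step 7: on WHITE (6,3): turn R to N, flip to black, move to (5,3). |black|=6
Step 8: on WHITE (5,3): turn R to E, flip to black, move to (5,4). |black|=7
Step 9: on WHITE (5,4): turn R to S, flip to black, move to (6,4). |black|=8
Step 10: on BLACK (6,4): turn L to E, flip to white, move to (6,5). |black|=7
Step 11: on BLACK (6,5): turn L to N, flip to white, move to (5,5). |black|=6

Answer: 6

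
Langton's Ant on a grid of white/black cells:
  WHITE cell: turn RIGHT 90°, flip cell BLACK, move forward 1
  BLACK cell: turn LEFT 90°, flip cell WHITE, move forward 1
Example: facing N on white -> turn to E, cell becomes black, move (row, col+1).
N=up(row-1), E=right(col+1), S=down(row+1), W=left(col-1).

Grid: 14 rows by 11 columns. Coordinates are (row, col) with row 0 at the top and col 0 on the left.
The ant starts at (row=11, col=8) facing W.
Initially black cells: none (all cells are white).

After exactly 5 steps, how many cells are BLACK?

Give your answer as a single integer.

Step 1: on WHITE (11,8): turn R to N, flip to black, move to (10,8). |black|=1
Step 2: on WHITE (10,8): turn R to E, flip to black, move to (10,9). |black|=2
Step 3: on WHITE (10,9): turn R to S, flip to black, move to (11,9). |black|=3
Step 4: on WHITE (11,9): turn R to W, flip to black, move to (11,8). |black|=4
Step 5: on BLACK (11,8): turn L to S, flip to white, move to (12,8). |black|=3

Answer: 3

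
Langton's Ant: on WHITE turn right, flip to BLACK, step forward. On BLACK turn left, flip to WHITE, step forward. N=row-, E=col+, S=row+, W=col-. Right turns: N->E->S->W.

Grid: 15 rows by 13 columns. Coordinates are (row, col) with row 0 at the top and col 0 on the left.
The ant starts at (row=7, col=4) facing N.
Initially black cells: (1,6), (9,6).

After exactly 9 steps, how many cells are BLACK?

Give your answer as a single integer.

Answer: 9

Derivation:
Step 1: on WHITE (7,4): turn R to E, flip to black, move to (7,5). |black|=3
Step 2: on WHITE (7,5): turn R to S, flip to black, move to (8,5). |black|=4
Step 3: on WHITE (8,5): turn R to W, flip to black, move to (8,4). |black|=5
Step 4: on WHITE (8,4): turn R to N, flip to black, move to (7,4). |black|=6
Step 5: on BLACK (7,4): turn L to W, flip to white, move to (7,3). |black|=5
Step 6: on WHITE (7,3): turn R to N, flip to black, move to (6,3). |black|=6
Step 7: on WHITE (6,3): turn R to E, flip to black, move to (6,4). |black|=7
Step 8: on WHITE (6,4): turn R to S, flip to black, move to (7,4). |black|=8
Step 9: on WHITE (7,4): turn R to W, flip to black, move to (7,3). |black|=9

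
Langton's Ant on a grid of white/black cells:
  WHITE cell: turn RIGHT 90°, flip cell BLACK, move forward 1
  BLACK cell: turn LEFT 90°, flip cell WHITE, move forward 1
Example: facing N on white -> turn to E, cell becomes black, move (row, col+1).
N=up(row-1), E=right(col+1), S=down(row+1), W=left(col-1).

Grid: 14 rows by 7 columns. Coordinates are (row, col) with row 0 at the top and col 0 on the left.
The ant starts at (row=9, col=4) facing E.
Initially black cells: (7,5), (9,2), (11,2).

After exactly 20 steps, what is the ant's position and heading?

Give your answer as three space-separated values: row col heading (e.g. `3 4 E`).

Answer: 7 2 W

Derivation:
Step 1: on WHITE (9,4): turn R to S, flip to black, move to (10,4). |black|=4
Step 2: on WHITE (10,4): turn R to W, flip to black, move to (10,3). |black|=5
Step 3: on WHITE (10,3): turn R to N, flip to black, move to (9,3). |black|=6
Step 4: on WHITE (9,3): turn R to E, flip to black, move to (9,4). |black|=7
Step 5: on BLACK (9,4): turn L to N, flip to white, move to (8,4). |black|=6
Step 6: on WHITE (8,4): turn R to E, flip to black, move to (8,5). |black|=7
Step 7: on WHITE (8,5): turn R to S, flip to black, move to (9,5). |black|=8
Step 8: on WHITE (9,5): turn R to W, flip to black, move to (9,4). |black|=9
Step 9: on WHITE (9,4): turn R to N, flip to black, move to (8,4). |black|=10
Step 10: on BLACK (8,4): turn L to W, flip to white, move to (8,3). |black|=9
Step 11: on WHITE (8,3): turn R to N, flip to black, move to (7,3). |black|=10
Step 12: on WHITE (7,3): turn R to E, flip to black, move to (7,4). |black|=11
Step 13: on WHITE (7,4): turn R to S, flip to black, move to (8,4). |black|=12
Step 14: on WHITE (8,4): turn R to W, flip to black, move to (8,3). |black|=13
Step 15: on BLACK (8,3): turn L to S, flip to white, move to (9,3). |black|=12
Step 16: on BLACK (9,3): turn L to E, flip to white, move to (9,4). |black|=11
Step 17: on BLACK (9,4): turn L to N, flip to white, move to (8,4). |black|=10
Step 18: on BLACK (8,4): turn L to W, flip to white, move to (8,3). |black|=9
Step 19: on WHITE (8,3): turn R to N, flip to black, move to (7,3). |black|=10
Step 20: on BLACK (7,3): turn L to W, flip to white, move to (7,2). |black|=9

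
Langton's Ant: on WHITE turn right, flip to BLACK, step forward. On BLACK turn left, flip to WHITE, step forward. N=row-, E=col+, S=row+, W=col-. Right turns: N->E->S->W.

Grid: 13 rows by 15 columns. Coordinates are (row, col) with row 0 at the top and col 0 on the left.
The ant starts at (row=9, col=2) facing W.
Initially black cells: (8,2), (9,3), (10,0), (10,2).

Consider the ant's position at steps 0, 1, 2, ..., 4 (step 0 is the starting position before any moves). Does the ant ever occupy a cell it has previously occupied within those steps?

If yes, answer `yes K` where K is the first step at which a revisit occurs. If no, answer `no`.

Answer: no

Derivation:
Step 1: on WHITE (9,2): turn R to N, flip to black, move to (8,2). |black|=5 — new cell
Step 2: on BLACK (8,2): turn L to W, flip to white, move to (8,1). |black|=4 — new cell
Step 3: on WHITE (8,1): turn R to N, flip to black, move to (7,1). |black|=5 — new cell
Step 4: on WHITE (7,1): turn R to E, flip to black, move to (7,2). |black|=6 — new cell
No revisit within 4 steps.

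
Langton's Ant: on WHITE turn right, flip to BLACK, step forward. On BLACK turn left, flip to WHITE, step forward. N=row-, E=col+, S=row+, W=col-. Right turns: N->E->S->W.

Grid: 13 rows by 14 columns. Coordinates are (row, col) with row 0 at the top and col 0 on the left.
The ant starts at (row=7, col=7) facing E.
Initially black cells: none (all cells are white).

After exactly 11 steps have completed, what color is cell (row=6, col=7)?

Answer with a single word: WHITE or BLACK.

Step 1: on WHITE (7,7): turn R to S, flip to black, move to (8,7). |black|=1
Step 2: on WHITE (8,7): turn R to W, flip to black, move to (8,6). |black|=2
Step 3: on WHITE (8,6): turn R to N, flip to black, move to (7,6). |black|=3
Step 4: on WHITE (7,6): turn R to E, flip to black, move to (7,7). |black|=4
Step 5: on BLACK (7,7): turn L to N, flip to white, move to (6,7). |black|=3
Step 6: on WHITE (6,7): turn R to E, flip to black, move to (6,8). |black|=4
Step 7: on WHITE (6,8): turn R to S, flip to black, move to (7,8). |black|=5
Step 8: on WHITE (7,8): turn R to W, flip to black, move to (7,7). |black|=6
Step 9: on WHITE (7,7): turn R to N, flip to black, move to (6,7). |black|=7
Step 10: on BLACK (6,7): turn L to W, flip to white, move to (6,6). |black|=6
Step 11: on WHITE (6,6): turn R to N, flip to black, move to (5,6). |black|=7

Answer: WHITE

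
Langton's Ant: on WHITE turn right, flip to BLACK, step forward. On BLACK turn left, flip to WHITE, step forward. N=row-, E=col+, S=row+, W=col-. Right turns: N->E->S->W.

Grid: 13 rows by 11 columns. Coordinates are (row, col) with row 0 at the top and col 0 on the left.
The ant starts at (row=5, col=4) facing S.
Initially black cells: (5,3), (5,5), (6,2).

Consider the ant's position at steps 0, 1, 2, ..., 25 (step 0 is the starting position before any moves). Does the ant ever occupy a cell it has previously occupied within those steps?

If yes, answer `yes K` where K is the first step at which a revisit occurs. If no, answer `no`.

Answer: yes 7

Derivation:
Step 1: on WHITE (5,4): turn R to W, flip to black, move to (5,3). |black|=4 — new cell
Step 2: on BLACK (5,3): turn L to S, flip to white, move to (6,3). |black|=3 — new cell
Step 3: on WHITE (6,3): turn R to W, flip to black, move to (6,2). |black|=4 — new cell
Step 4: on BLACK (6,2): turn L to S, flip to white, move to (7,2). |black|=3 — new cell
Step 5: on WHITE (7,2): turn R to W, flip to black, move to (7,1). |black|=4 — new cell
Step 6: on WHITE (7,1): turn R to N, flip to black, move to (6,1). |black|=5 — new cell
Step 7: on WHITE (6,1): turn R to E, flip to black, move to (6,2). |black|=6 — REVISIT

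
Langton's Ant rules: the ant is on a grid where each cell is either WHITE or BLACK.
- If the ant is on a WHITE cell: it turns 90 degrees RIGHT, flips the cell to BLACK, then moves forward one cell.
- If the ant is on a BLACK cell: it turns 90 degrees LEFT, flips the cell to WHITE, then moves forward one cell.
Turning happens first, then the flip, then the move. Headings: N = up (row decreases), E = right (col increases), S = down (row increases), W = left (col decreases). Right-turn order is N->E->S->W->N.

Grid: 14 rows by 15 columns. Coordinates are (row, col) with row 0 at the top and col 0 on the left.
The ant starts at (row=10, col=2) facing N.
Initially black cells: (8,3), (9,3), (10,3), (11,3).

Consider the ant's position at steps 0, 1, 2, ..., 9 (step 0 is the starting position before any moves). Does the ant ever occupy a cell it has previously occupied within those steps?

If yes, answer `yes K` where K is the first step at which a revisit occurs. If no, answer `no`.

Step 1: on WHITE (10,2): turn R to E, flip to black, move to (10,3). |black|=5 — new cell
Step 2: on BLACK (10,3): turn L to N, flip to white, move to (9,3). |black|=4 — new cell
Step 3: on BLACK (9,3): turn L to W, flip to white, move to (9,2). |black|=3 — new cell
Step 4: on WHITE (9,2): turn R to N, flip to black, move to (8,2). |black|=4 — new cell
Step 5: on WHITE (8,2): turn R to E, flip to black, move to (8,3). |black|=5 — new cell
Step 6: on BLACK (8,3): turn L to N, flip to white, move to (7,3). |black|=4 — new cell
Step 7: on WHITE (7,3): turn R to E, flip to black, move to (7,4). |black|=5 — new cell
Step 8: on WHITE (7,4): turn R to S, flip to black, move to (8,4). |black|=6 — new cell
Step 9: on WHITE (8,4): turn R to W, flip to black, move to (8,3). |black|=7 — REVISIT

Answer: yes 9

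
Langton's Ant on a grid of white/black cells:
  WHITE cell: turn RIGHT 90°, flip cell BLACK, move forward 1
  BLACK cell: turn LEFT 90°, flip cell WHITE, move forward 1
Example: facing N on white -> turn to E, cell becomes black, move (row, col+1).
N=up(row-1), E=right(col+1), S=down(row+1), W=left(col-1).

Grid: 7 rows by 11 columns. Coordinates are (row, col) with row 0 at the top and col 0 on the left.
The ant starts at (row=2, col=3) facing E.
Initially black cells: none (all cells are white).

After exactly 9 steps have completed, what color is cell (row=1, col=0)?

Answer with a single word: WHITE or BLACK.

Answer: WHITE

Derivation:
Step 1: on WHITE (2,3): turn R to S, flip to black, move to (3,3). |black|=1
Step 2: on WHITE (3,3): turn R to W, flip to black, move to (3,2). |black|=2
Step 3: on WHITE (3,2): turn R to N, flip to black, move to (2,2). |black|=3
Step 4: on WHITE (2,2): turn R to E, flip to black, move to (2,3). |black|=4
Step 5: on BLACK (2,3): turn L to N, flip to white, move to (1,3). |black|=3
Step 6: on WHITE (1,3): turn R to E, flip to black, move to (1,4). |black|=4
Step 7: on WHITE (1,4): turn R to S, flip to black, move to (2,4). |black|=5
Step 8: on WHITE (2,4): turn R to W, flip to black, move to (2,3). |black|=6
Step 9: on WHITE (2,3): turn R to N, flip to black, move to (1,3). |black|=7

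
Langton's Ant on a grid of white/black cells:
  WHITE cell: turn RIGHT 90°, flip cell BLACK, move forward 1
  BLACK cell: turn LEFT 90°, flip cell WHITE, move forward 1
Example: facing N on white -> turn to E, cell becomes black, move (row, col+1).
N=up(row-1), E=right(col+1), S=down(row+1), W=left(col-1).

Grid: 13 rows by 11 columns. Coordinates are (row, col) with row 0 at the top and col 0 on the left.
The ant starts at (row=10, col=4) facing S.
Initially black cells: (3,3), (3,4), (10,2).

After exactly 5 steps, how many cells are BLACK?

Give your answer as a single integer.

Answer: 6

Derivation:
Step 1: on WHITE (10,4): turn R to W, flip to black, move to (10,3). |black|=4
Step 2: on WHITE (10,3): turn R to N, flip to black, move to (9,3). |black|=5
Step 3: on WHITE (9,3): turn R to E, flip to black, move to (9,4). |black|=6
Step 4: on WHITE (9,4): turn R to S, flip to black, move to (10,4). |black|=7
Step 5: on BLACK (10,4): turn L to E, flip to white, move to (10,5). |black|=6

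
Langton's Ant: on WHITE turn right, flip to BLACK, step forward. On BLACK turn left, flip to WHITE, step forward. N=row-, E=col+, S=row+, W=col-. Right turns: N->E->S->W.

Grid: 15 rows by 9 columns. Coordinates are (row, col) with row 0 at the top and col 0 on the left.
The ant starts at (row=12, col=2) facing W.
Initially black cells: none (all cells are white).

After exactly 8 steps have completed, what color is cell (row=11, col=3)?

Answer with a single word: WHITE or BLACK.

Answer: BLACK

Derivation:
Step 1: on WHITE (12,2): turn R to N, flip to black, move to (11,2). |black|=1
Step 2: on WHITE (11,2): turn R to E, flip to black, move to (11,3). |black|=2
Step 3: on WHITE (11,3): turn R to S, flip to black, move to (12,3). |black|=3
Step 4: on WHITE (12,3): turn R to W, flip to black, move to (12,2). |black|=4
Step 5: on BLACK (12,2): turn L to S, flip to white, move to (13,2). |black|=3
Step 6: on WHITE (13,2): turn R to W, flip to black, move to (13,1). |black|=4
Step 7: on WHITE (13,1): turn R to N, flip to black, move to (12,1). |black|=5
Step 8: on WHITE (12,1): turn R to E, flip to black, move to (12,2). |black|=6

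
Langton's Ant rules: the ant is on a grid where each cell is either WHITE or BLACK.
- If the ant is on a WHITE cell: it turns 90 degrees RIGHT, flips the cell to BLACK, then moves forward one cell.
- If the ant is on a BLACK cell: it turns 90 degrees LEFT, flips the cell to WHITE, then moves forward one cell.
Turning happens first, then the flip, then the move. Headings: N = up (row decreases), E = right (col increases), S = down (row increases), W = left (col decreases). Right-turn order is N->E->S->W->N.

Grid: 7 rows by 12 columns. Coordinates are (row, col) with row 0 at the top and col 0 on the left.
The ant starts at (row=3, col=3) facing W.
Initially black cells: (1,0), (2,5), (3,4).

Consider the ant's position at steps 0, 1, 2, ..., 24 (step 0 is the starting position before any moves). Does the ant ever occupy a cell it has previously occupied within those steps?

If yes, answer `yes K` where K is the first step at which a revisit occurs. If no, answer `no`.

Answer: yes 7

Derivation:
Step 1: on WHITE (3,3): turn R to N, flip to black, move to (2,3). |black|=4 — new cell
Step 2: on WHITE (2,3): turn R to E, flip to black, move to (2,4). |black|=5 — new cell
Step 3: on WHITE (2,4): turn R to S, flip to black, move to (3,4). |black|=6 — new cell
Step 4: on BLACK (3,4): turn L to E, flip to white, move to (3,5). |black|=5 — new cell
Step 5: on WHITE (3,5): turn R to S, flip to black, move to (4,5). |black|=6 — new cell
Step 6: on WHITE (4,5): turn R to W, flip to black, move to (4,4). |black|=7 — new cell
Step 7: on WHITE (4,4): turn R to N, flip to black, move to (3,4). |black|=8 — REVISIT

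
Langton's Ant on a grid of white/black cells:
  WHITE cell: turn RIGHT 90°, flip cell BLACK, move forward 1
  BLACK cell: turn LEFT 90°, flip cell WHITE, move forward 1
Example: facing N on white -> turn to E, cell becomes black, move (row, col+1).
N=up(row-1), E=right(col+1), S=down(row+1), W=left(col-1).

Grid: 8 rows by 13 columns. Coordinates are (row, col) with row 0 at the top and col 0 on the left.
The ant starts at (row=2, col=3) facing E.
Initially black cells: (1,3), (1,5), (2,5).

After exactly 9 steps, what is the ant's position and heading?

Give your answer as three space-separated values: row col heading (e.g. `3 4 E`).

Step 1: on WHITE (2,3): turn R to S, flip to black, move to (3,3). |black|=4
Step 2: on WHITE (3,3): turn R to W, flip to black, move to (3,2). |black|=5
Step 3: on WHITE (3,2): turn R to N, flip to black, move to (2,2). |black|=6
Step 4: on WHITE (2,2): turn R to E, flip to black, move to (2,3). |black|=7
Step 5: on BLACK (2,3): turn L to N, flip to white, move to (1,3). |black|=6
Step 6: on BLACK (1,3): turn L to W, flip to white, move to (1,2). |black|=5
Step 7: on WHITE (1,2): turn R to N, flip to black, move to (0,2). |black|=6
Step 8: on WHITE (0,2): turn R to E, flip to black, move to (0,3). |black|=7
Step 9: on WHITE (0,3): turn R to S, flip to black, move to (1,3). |black|=8

Answer: 1 3 S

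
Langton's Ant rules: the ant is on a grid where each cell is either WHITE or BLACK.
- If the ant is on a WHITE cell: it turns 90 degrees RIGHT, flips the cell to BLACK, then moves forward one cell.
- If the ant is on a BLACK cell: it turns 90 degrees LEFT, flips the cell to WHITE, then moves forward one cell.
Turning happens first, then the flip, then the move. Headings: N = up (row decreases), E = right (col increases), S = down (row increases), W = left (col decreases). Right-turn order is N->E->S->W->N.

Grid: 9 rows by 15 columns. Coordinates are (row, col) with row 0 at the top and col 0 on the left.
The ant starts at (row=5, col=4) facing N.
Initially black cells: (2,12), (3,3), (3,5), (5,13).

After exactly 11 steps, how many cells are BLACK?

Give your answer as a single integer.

Step 1: on WHITE (5,4): turn R to E, flip to black, move to (5,5). |black|=5
Step 2: on WHITE (5,5): turn R to S, flip to black, move to (6,5). |black|=6
Step 3: on WHITE (6,5): turn R to W, flip to black, move to (6,4). |black|=7
Step 4: on WHITE (6,4): turn R to N, flip to black, move to (5,4). |black|=8
Step 5: on BLACK (5,4): turn L to W, flip to white, move to (5,3). |black|=7
Step 6: on WHITE (5,3): turn R to N, flip to black, move to (4,3). |black|=8
Step 7: on WHITE (4,3): turn R to E, flip to black, move to (4,4). |black|=9
Step 8: on WHITE (4,4): turn R to S, flip to black, move to (5,4). |black|=10
Step 9: on WHITE (5,4): turn R to W, flip to black, move to (5,3). |black|=11
Step 10: on BLACK (5,3): turn L to S, flip to white, move to (6,3). |black|=10
Step 11: on WHITE (6,3): turn R to W, flip to black, move to (6,2). |black|=11

Answer: 11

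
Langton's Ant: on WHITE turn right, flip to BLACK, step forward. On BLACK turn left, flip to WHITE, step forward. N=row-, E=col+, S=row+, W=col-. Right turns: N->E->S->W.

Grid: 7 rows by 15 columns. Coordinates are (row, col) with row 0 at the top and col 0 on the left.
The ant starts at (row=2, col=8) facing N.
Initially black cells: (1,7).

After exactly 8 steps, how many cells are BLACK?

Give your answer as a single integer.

Step 1: on WHITE (2,8): turn R to E, flip to black, move to (2,9). |black|=2
Step 2: on WHITE (2,9): turn R to S, flip to black, move to (3,9). |black|=3
Step 3: on WHITE (3,9): turn R to W, flip to black, move to (3,8). |black|=4
Step 4: on WHITE (3,8): turn R to N, flip to black, move to (2,8). |black|=5
Step 5: on BLACK (2,8): turn L to W, flip to white, move to (2,7). |black|=4
Step 6: on WHITE (2,7): turn R to N, flip to black, move to (1,7). |black|=5
Step 7: on BLACK (1,7): turn L to W, flip to white, move to (1,6). |black|=4
Step 8: on WHITE (1,6): turn R to N, flip to black, move to (0,6). |black|=5

Answer: 5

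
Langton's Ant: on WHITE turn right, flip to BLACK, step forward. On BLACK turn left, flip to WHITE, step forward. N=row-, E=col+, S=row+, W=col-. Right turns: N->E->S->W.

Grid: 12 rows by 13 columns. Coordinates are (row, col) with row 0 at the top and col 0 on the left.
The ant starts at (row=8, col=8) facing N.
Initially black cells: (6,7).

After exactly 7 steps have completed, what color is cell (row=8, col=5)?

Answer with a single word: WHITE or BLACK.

Answer: WHITE

Derivation:
Step 1: on WHITE (8,8): turn R to E, flip to black, move to (8,9). |black|=2
Step 2: on WHITE (8,9): turn R to S, flip to black, move to (9,9). |black|=3
Step 3: on WHITE (9,9): turn R to W, flip to black, move to (9,8). |black|=4
Step 4: on WHITE (9,8): turn R to N, flip to black, move to (8,8). |black|=5
Step 5: on BLACK (8,8): turn L to W, flip to white, move to (8,7). |black|=4
Step 6: on WHITE (8,7): turn R to N, flip to black, move to (7,7). |black|=5
Step 7: on WHITE (7,7): turn R to E, flip to black, move to (7,8). |black|=6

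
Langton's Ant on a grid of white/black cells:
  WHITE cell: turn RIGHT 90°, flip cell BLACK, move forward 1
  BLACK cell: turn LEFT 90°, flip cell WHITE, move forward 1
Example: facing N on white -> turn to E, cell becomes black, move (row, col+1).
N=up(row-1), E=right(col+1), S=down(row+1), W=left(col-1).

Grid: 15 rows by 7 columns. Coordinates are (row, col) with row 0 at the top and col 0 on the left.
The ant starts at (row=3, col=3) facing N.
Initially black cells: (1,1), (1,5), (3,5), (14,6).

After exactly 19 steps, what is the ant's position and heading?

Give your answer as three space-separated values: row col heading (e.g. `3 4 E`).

Step 1: on WHITE (3,3): turn R to E, flip to black, move to (3,4). |black|=5
Step 2: on WHITE (3,4): turn R to S, flip to black, move to (4,4). |black|=6
Step 3: on WHITE (4,4): turn R to W, flip to black, move to (4,3). |black|=7
Step 4: on WHITE (4,3): turn R to N, flip to black, move to (3,3). |black|=8
Step 5: on BLACK (3,3): turn L to W, flip to white, move to (3,2). |black|=7
Step 6: on WHITE (3,2): turn R to N, flip to black, move to (2,2). |black|=8
Step 7: on WHITE (2,2): turn R to E, flip to black, move to (2,3). |black|=9
Step 8: on WHITE (2,3): turn R to S, flip to black, move to (3,3). |black|=10
Step 9: on WHITE (3,3): turn R to W, flip to black, move to (3,2). |black|=11
Step 10: on BLACK (3,2): turn L to S, flip to white, move to (4,2). |black|=10
Step 11: on WHITE (4,2): turn R to W, flip to black, move to (4,1). |black|=11
Step 12: on WHITE (4,1): turn R to N, flip to black, move to (3,1). |black|=12
Step 13: on WHITE (3,1): turn R to E, flip to black, move to (3,2). |black|=13
Step 14: on WHITE (3,2): turn R to S, flip to black, move to (4,2). |black|=14
Step 15: on BLACK (4,2): turn L to E, flip to white, move to (4,3). |black|=13
Step 16: on BLACK (4,3): turn L to N, flip to white, move to (3,3). |black|=12
Step 17: on BLACK (3,3): turn L to W, flip to white, move to (3,2). |black|=11
Step 18: on BLACK (3,2): turn L to S, flip to white, move to (4,2). |black|=10
Step 19: on WHITE (4,2): turn R to W, flip to black, move to (4,1). |black|=11

Answer: 4 1 W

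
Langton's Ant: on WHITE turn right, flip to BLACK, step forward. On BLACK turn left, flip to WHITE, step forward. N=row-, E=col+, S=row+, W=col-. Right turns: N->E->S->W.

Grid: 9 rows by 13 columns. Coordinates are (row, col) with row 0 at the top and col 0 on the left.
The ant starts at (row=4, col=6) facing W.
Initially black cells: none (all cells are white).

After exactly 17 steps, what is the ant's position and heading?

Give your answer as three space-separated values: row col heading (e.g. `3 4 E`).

Step 1: on WHITE (4,6): turn R to N, flip to black, move to (3,6). |black|=1
Step 2: on WHITE (3,6): turn R to E, flip to black, move to (3,7). |black|=2
Step 3: on WHITE (3,7): turn R to S, flip to black, move to (4,7). |black|=3
Step 4: on WHITE (4,7): turn R to W, flip to black, move to (4,6). |black|=4
Step 5: on BLACK (4,6): turn L to S, flip to white, move to (5,6). |black|=3
Step 6: on WHITE (5,6): turn R to W, flip to black, move to (5,5). |black|=4
Step 7: on WHITE (5,5): turn R to N, flip to black, move to (4,5). |black|=5
Step 8: on WHITE (4,5): turn R to E, flip to black, move to (4,6). |black|=6
Step 9: on WHITE (4,6): turn R to S, flip to black, move to (5,6). |black|=7
Step 10: on BLACK (5,6): turn L to E, flip to white, move to (5,7). |black|=6
Step 11: on WHITE (5,7): turn R to S, flip to black, move to (6,7). |black|=7
Step 12: on WHITE (6,7): turn R to W, flip to black, move to (6,6). |black|=8
Step 13: on WHITE (6,6): turn R to N, flip to black, move to (5,6). |black|=9
Step 14: on WHITE (5,6): turn R to E, flip to black, move to (5,7). |black|=10
Step 15: on BLACK (5,7): turn L to N, flip to white, move to (4,7). |black|=9
Step 16: on BLACK (4,7): turn L to W, flip to white, move to (4,6). |black|=8
Step 17: on BLACK (4,6): turn L to S, flip to white, move to (5,6). |black|=7

Answer: 5 6 S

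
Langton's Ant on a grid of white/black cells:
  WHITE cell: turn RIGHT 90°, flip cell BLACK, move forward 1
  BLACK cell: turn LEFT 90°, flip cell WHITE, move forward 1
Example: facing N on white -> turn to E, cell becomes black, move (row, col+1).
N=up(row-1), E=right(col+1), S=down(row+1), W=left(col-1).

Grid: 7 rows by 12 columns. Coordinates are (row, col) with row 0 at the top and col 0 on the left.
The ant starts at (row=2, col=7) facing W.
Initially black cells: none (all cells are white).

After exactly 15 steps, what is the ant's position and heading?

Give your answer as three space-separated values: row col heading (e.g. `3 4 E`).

Step 1: on WHITE (2,7): turn R to N, flip to black, move to (1,7). |black|=1
Step 2: on WHITE (1,7): turn R to E, flip to black, move to (1,8). |black|=2
Step 3: on WHITE (1,8): turn R to S, flip to black, move to (2,8). |black|=3
Step 4: on WHITE (2,8): turn R to W, flip to black, move to (2,7). |black|=4
Step 5: on BLACK (2,7): turn L to S, flip to white, move to (3,7). |black|=3
Step 6: on WHITE (3,7): turn R to W, flip to black, move to (3,6). |black|=4
Step 7: on WHITE (3,6): turn R to N, flip to black, move to (2,6). |black|=5
Step 8: on WHITE (2,6): turn R to E, flip to black, move to (2,7). |black|=6
Step 9: on WHITE (2,7): turn R to S, flip to black, move to (3,7). |black|=7
Step 10: on BLACK (3,7): turn L to E, flip to white, move to (3,8). |black|=6
Step 11: on WHITE (3,8): turn R to S, flip to black, move to (4,8). |black|=7
Step 12: on WHITE (4,8): turn R to W, flip to black, move to (4,7). |black|=8
Step 13: on WHITE (4,7): turn R to N, flip to black, move to (3,7). |black|=9
Step 14: on WHITE (3,7): turn R to E, flip to black, move to (3,8). |black|=10
Step 15: on BLACK (3,8): turn L to N, flip to white, move to (2,8). |black|=9

Answer: 2 8 N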